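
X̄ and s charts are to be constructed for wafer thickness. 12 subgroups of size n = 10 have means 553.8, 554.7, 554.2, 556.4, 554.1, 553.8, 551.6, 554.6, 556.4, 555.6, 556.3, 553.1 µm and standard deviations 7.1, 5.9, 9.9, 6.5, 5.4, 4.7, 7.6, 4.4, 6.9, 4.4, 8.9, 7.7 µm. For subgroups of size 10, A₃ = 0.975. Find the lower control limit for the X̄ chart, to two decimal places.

X̄̄ = (553.8 + 554.7 + 554.2 + 556.4 + 554.1 + 553.8 + 551.6 + 554.6 + 556.4 + 555.6 + 556.3 + 553.1) / 12 = 554.5500
s̄ = (7.1 + 5.9 + 9.9 + 6.5 + 5.4 + 4.7 + 7.6 + 4.4 + 6.9 + 4.4 + 8.9 + 7.7) / 12 = 6.6167
LCL = X̄̄ − A₃·s̄ = 554.5500 − 0.975 × 6.6167 = 548.0988

548.10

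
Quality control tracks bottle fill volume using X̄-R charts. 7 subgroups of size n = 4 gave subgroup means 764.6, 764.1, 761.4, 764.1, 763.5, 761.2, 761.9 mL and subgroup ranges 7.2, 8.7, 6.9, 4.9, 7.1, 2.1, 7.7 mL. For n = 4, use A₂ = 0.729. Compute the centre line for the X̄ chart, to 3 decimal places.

X̄̄ = (764.6 + 764.1 + 761.4 + 764.1 + 763.5 + 761.2 + 761.9) / 7 = 5340.8000 / 7 = 762.9714
CL = X̄̄ = 762.9714

762.971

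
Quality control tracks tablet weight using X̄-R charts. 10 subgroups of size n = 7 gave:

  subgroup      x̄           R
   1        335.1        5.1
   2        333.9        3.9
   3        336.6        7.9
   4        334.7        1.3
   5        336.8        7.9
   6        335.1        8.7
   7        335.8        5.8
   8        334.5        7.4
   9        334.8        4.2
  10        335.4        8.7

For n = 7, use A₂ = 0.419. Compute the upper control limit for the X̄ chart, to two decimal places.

X̄̄ = (335.1 + 333.9 + 336.6 + 334.7 + 336.8 + 335.1 + 335.8 + 334.5 + 334.8 + 335.4) / 10 = 3352.7000 / 10 = 335.2700
R̄ = (5.1 + 3.9 + 7.9 + 1.3 + 7.9 + 8.7 + 5.8 + 7.4 + 4.2 + 8.7) / 10 = 60.9000 / 10 = 6.0900
UCL = X̄̄ + A₂·R̄ = 335.2700 + 0.419 × 6.0900 = 337.8217

337.82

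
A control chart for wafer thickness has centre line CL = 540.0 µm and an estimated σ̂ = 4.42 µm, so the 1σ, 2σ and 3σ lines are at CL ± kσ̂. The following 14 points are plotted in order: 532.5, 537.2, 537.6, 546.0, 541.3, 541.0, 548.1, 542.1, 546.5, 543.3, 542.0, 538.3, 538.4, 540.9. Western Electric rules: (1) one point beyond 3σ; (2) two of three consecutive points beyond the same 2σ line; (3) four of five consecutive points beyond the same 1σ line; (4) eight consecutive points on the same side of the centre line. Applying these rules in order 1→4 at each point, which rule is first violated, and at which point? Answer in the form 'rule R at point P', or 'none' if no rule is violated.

rule 4 at point 11

Zone of each point (C = within 1σ̂, B = 1σ̂–2σ̂, A = 2σ̂–3σ̂, * = beyond 3σ̂; sign = side of CL): 1:-B, 2:-C, 3:-C, 4:+B, 5:+C, 6:+C, 7:+B, 8:+C, 9:+B, 10:+C, 11:+C, 12:-C, 13:-C, 14:+C
Rule 4 (eight consecutive points on the same side of the centre line) is satisfied at point 11.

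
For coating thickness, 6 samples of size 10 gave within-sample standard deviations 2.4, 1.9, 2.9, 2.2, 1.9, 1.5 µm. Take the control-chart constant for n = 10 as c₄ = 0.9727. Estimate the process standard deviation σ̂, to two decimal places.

s̄ = (2.4 + 1.9 + 2.9 + 2.2 + 1.9 + 1.5) / 6 = 2.1333
σ̂ = s̄ / c₄ = 2.1333 / 0.9727 = 2.1932

2.19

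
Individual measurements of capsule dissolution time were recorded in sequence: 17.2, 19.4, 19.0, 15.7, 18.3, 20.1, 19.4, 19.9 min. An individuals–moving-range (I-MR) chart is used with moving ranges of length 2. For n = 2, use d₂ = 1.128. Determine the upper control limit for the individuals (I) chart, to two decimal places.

X̄ = (17.2 + 19.4 + 19.0 + 15.7 + 18.3 + 20.1 + 19.4 + 19.9) / 8 = 18.6250
Moving ranges: 2.2, 0.4, 3.3, 2.6, 1.8, 0.7, 0.5; M̄R̄ = 11.5000 / 7 = 1.6429
UCL = X̄ + 3·M̄R̄/d₂ = 18.6250 + 3 × 1.6429 / 1.128 = 22.9943

22.99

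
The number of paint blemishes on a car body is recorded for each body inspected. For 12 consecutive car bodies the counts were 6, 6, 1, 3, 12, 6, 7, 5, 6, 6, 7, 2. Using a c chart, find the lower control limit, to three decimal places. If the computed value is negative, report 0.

c̄ = (6 + 6 + 1 + 3 + 12 + 6 + 7 + 5 + 6 + 6 + 7 + 2) / 12 = 67 / 12 = 5.5833
LCL = c̄ − 3√c̄ = 5.5833 − 3 × 2.3629 = -1.5054 → 0 (cannot be negative)

0.000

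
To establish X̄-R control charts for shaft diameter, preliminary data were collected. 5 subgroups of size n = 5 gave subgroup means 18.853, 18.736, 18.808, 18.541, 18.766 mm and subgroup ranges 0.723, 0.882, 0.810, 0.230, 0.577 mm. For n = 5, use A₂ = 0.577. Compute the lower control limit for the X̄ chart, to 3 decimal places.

X̄̄ = (18.853 + 18.736 + 18.808 + 18.541 + 18.766) / 5 = 93.7040 / 5 = 18.7408
R̄ = (0.723 + 0.882 + 0.810 + 0.230 + 0.577) / 5 = 3.2220 / 5 = 0.6444
LCL = X̄̄ − A₂·R̄ = 18.7408 − 0.577 × 0.6444 = 18.3690

18.369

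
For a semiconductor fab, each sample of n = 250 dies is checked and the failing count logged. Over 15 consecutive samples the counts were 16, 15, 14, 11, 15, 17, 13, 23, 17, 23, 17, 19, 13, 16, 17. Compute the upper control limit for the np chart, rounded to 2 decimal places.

p̄ = Σdᵢ / (k·n) = 246 / (15 × 250) = 0.06560
UCL = np̄ + 3·√(np̄(1−p̄)) = 16.4000 + 3 × √(16.4000×0.93440) = 16.4000 + 3 × 3.9146 = 28.1438

28.14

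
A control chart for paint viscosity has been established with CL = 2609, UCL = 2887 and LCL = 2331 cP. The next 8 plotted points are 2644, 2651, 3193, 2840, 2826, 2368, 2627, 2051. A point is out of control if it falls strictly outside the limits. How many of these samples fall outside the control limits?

Compare each point to [2331, 2887]: sample 3 = 3193 > UCL; sample 8 = 2051 < LCL.

2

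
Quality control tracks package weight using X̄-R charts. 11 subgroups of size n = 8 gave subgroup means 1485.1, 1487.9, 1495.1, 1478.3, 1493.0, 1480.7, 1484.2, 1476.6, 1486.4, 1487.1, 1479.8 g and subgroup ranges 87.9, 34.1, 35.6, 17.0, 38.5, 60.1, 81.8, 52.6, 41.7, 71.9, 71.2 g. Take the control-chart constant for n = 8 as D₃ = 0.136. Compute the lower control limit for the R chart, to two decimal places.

R̄ = (87.9 + 34.1 + 35.6 + 17.0 + 38.5 + 60.1 + 81.8 + 52.6 + 41.7 + 71.9 + 71.2) / 11 = 592.4000 / 11 = 53.8545
LCL_R = D₃·R̄ = 0.136 × 53.8545 = 7.3242

7.32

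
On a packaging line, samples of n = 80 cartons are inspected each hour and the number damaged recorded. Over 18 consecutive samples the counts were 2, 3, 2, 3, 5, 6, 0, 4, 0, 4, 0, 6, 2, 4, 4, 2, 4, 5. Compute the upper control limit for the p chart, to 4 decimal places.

p̄ = Σdᵢ / (k·n) = 56 / (18 × 80) = 0.03889
UCL = p̄ + 3·√(p̄(1−p̄)/n) = 0.03889 + 3 × √(0.03889×0.96111/80) = 0.03889 + 3 × 0.02161 = 0.10373

0.1037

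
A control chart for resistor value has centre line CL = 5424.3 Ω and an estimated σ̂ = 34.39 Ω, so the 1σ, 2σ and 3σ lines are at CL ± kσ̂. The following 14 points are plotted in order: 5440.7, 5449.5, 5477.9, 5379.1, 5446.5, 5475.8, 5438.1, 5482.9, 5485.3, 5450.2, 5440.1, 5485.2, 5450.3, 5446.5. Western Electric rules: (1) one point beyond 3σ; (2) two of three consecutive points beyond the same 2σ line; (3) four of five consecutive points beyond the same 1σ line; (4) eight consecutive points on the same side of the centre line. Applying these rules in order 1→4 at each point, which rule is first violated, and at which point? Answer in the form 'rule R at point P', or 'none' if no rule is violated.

rule 4 at point 12

Zone of each point (C = within 1σ̂, B = 1σ̂–2σ̂, A = 2σ̂–3σ̂, * = beyond 3σ̂; sign = side of CL): 1:+C, 2:+C, 3:+B, 4:-B, 5:+C, 6:+B, 7:+C, 8:+B, 9:+B, 10:+C, 11:+C, 12:+B, 13:+C, 14:+C
Rule 4 (eight consecutive points on the same side of the centre line) is satisfied at point 12.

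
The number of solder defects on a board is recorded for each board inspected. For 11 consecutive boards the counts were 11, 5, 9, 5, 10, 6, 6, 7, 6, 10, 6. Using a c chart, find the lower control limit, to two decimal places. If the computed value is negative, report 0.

c̄ = (11 + 5 + 9 + 5 + 10 + 6 + 6 + 7 + 6 + 10 + 6) / 11 = 81 / 11 = 7.3636
LCL = c̄ − 3√c̄ = 7.3636 − 3 × 2.7136 = -0.7772 → 0 (cannot be negative)

0.00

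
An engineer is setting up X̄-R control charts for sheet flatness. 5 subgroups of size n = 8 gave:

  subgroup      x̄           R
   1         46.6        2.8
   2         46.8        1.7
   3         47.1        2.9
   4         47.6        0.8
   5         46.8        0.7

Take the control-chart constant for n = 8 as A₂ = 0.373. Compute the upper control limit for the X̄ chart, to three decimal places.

47.644

X̄̄ = (46.6 + 46.8 + 47.1 + 47.6 + 46.8) / 5 = 234.9000 / 5 = 46.9800
R̄ = (2.8 + 1.7 + 2.9 + 0.8 + 0.7) / 5 = 8.9000 / 5 = 1.7800
UCL = X̄̄ + A₂·R̄ = 46.9800 + 0.373 × 1.7800 = 47.6439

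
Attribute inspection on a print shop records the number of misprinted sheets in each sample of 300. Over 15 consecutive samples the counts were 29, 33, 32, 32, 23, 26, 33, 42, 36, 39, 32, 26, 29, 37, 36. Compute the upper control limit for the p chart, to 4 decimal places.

p̄ = Σdᵢ / (k·n) = 485 / (15 × 300) = 0.10778
UCL = p̄ + 3·√(p̄(1−p̄)/n) = 0.10778 + 3 × √(0.10778×0.89222/300) = 0.10778 + 3 × 0.01790 = 0.16149

0.1615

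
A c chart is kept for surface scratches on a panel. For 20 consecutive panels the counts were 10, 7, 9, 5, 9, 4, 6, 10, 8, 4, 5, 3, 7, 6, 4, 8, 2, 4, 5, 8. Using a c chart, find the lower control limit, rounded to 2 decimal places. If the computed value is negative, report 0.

0.00

c̄ = (10 + 7 + 9 + 5 + 9 + 4 + 6 + 10 + 8 + 4 + 5 + 3 + 7 + 6 + 4 + 8 + 2 + 4 + 5 + 8) / 20 = 124 / 20 = 6.2000
LCL = c̄ − 3√c̄ = 6.2000 − 3 × 2.4900 = -1.2699 → 0 (cannot be negative)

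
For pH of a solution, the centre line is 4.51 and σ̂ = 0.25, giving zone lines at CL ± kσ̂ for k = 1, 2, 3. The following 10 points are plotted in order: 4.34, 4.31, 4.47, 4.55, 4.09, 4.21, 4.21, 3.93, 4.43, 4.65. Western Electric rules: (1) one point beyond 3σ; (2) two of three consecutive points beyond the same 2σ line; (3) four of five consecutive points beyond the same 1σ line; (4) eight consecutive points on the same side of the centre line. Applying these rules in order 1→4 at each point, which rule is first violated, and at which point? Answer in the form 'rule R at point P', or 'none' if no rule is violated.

rule 3 at point 8

Zone of each point (C = within 1σ̂, B = 1σ̂–2σ̂, A = 2σ̂–3σ̂, * = beyond 3σ̂; sign = side of CL): 1:-C, 2:-C, 3:-C, 4:+C, 5:-B, 6:-B, 7:-B, 8:-A, 9:-C, 10:+C
Rule 3 (four of five consecutive points beyond the same 1σ limit) is satisfied at point 8.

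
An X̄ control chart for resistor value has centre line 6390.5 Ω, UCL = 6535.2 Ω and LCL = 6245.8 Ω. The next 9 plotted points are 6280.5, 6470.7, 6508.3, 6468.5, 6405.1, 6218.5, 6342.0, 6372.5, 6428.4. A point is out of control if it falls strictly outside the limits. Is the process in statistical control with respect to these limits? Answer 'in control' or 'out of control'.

out of control

Compare each point to [6245.8, 6535.2]: sample 6 = 6218.5 < LCL.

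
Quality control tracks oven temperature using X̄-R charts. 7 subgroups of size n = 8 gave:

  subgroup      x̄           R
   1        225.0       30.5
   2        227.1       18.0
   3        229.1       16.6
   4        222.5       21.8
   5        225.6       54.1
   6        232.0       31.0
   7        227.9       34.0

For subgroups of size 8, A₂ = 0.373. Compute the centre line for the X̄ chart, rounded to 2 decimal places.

X̄̄ = (225.0 + 227.1 + 229.1 + 222.5 + 225.6 + 232.0 + 227.9) / 7 = 1589.2000 / 7 = 227.0286
CL = X̄̄ = 227.0286

227.03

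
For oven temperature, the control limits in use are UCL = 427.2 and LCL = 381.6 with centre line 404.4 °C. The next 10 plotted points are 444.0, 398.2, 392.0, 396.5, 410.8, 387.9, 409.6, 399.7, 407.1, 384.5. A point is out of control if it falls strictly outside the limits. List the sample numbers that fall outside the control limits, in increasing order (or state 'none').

1

Compare each point to [381.6, 427.2]: sample 1 = 444.0 > UCL.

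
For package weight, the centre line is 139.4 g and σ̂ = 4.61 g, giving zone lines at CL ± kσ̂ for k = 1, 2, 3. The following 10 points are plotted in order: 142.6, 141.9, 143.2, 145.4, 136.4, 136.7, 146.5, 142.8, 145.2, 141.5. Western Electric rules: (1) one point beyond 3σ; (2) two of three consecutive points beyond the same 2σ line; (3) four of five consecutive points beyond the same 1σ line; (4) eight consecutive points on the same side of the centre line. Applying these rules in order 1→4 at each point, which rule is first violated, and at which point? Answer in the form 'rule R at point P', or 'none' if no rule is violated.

none

Zone of each point (C = within 1σ̂, B = 1σ̂–2σ̂, A = 2σ̂–3σ̂, * = beyond 3σ̂; sign = side of CL): 1:+C, 2:+C, 3:+C, 4:+B, 5:-C, 6:-C, 7:+B, 8:+C, 9:+B, 10:+C
No rule fires across all 10 points.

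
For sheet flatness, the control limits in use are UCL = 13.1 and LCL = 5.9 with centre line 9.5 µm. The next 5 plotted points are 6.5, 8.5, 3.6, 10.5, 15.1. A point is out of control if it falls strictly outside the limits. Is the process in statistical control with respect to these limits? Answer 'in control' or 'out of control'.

out of control

Compare each point to [5.9, 13.1]: sample 3 = 3.6 < LCL; sample 5 = 15.1 > UCL.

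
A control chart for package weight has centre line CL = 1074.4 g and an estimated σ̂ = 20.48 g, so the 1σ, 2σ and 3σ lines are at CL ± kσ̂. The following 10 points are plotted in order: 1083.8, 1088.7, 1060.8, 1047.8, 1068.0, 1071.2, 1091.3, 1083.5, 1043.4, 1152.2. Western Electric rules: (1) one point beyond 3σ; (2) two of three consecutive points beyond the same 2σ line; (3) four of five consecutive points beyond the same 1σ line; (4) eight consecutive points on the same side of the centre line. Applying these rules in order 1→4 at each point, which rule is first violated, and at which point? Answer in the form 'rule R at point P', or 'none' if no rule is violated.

rule 1 at point 10

Zone of each point (C = within 1σ̂, B = 1σ̂–2σ̂, A = 2σ̂–3σ̂, * = beyond 3σ̂; sign = side of CL): 1:+C, 2:+C, 3:-C, 4:-B, 5:-C, 6:-C, 7:+C, 8:+C, 9:-B, 10:+*
Rule 1 (one point beyond the 3σ limits) is satisfied at point 10.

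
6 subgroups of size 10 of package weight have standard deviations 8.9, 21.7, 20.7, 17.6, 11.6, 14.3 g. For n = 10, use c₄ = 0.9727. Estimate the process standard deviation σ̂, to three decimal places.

16.243

s̄ = (8.9 + 21.7 + 20.7 + 17.6 + 11.6 + 14.3) / 6 = 15.8000
σ̂ = s̄ / c₄ = 15.8000 / 0.9727 = 16.2434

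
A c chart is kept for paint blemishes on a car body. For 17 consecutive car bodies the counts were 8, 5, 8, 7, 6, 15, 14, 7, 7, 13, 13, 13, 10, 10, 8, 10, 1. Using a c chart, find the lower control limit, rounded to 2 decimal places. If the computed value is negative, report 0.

0.06

c̄ = (8 + 5 + 8 + 7 + 6 + 15 + 14 + 7 + 7 + 13 + 13 + 13 + 10 + 10 + 8 + 10 + 1) / 17 = 155 / 17 = 9.1176
LCL = c̄ − 3√c̄ = 9.1176 − 3 × 3.0195 = 0.0590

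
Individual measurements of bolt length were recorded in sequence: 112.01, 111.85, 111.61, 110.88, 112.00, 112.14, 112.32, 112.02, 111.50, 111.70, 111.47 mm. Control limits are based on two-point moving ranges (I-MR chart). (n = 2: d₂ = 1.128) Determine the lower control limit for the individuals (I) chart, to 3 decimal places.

X̄ = (112.01 + 111.85 + 111.61 + 110.88 + 112.00 + 112.14 + 112.32 + 112.02 + 111.50 + 111.70 + 111.47) / 11 = 111.7727
Moving ranges: 0.16, 0.24, 0.73, 1.12, 0.14, 0.18, 0.30, 0.52, 0.20, 0.23; M̄R̄ = 3.8200 / 10 = 0.3820
LCL = X̄ − 3·M̄R̄/d₂ = 111.7727 − 3 × 0.3820 / 1.128 = 110.7568

110.757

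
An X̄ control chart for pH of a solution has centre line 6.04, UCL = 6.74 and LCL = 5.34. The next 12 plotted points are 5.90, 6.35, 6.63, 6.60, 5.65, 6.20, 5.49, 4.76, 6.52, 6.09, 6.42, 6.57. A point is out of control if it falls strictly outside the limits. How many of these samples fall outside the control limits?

Compare each point to [5.34, 6.74]: sample 8 = 4.76 < LCL.

1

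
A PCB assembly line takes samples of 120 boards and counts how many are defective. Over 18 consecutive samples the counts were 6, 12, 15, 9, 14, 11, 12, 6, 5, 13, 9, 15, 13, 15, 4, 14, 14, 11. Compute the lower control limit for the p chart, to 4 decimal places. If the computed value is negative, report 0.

0.0126

p̄ = Σdᵢ / (k·n) = 198 / (18 × 120) = 0.09167
LCL = p̄ − 3·√(p̄(1−p̄)/n) = 0.09167 − 3 × 0.02634 = 0.01264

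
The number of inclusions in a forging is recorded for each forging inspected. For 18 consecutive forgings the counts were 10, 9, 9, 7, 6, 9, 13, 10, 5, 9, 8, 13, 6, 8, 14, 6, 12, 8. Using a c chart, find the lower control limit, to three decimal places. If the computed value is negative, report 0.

0.000

c̄ = (10 + 9 + 9 + 7 + 6 + 9 + 13 + 10 + 5 + 9 + 8 + 13 + 6 + 8 + 14 + 6 + 12 + 8) / 18 = 162 / 18 = 9.0000
LCL = c̄ − 3√c̄ = 9.0000 − 3 × 3.0000 = 0.0000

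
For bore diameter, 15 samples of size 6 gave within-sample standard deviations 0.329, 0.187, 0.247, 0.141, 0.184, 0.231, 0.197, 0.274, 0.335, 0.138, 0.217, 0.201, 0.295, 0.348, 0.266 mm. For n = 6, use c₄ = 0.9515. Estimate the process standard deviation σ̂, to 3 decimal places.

0.252

s̄ = (0.329 + 0.187 + 0.247 + 0.141 + 0.184 + 0.231 + 0.197 + 0.274 + 0.335 + 0.138 + 0.217 + 0.201 + 0.295 + 0.348 + 0.266) / 15 = 0.2393
σ̂ = s̄ / c₄ = 0.2393 / 0.9515 = 0.2515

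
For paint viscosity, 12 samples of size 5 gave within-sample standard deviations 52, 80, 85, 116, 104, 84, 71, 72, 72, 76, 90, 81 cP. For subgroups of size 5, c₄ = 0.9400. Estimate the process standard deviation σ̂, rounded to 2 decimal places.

87.15

s̄ = (52 + 80 + 85 + 116 + 104 + 84 + 71 + 72 + 72 + 76 + 90 + 81) / 12 = 81.9167
σ̂ = s̄ / c₄ = 81.9167 / 0.9400 = 87.1454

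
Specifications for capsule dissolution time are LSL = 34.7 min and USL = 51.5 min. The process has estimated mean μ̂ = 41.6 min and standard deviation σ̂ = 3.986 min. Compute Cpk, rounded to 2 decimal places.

Cpu = (USL − μ̂) / (3σ̂) = (51.5 − 41.6) / (3 × 3.986) = 0.8279; Cpl = (μ̂ − LSL) / (3σ̂) = (41.6 − 34.7) / (3 × 3.986) = 0.5770; Cpk = min(Cpu, Cpl) = 0.5770

0.58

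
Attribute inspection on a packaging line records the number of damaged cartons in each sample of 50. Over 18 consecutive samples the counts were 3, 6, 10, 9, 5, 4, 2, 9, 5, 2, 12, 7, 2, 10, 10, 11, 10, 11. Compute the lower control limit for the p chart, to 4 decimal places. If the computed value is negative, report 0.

p̄ = Σdᵢ / (k·n) = 128 / (18 × 50) = 0.14222
LCL = p̄ − 3·√(p̄(1−p̄)/n) = 0.14222 − 3 × 0.04940 = -0.00596 → 0 (negative, so LCL = 0)

0.0000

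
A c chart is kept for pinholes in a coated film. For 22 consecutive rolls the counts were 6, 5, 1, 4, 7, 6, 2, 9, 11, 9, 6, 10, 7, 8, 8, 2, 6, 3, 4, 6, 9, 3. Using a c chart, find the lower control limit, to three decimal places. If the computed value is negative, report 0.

0.000

c̄ = (6 + 5 + 1 + 4 + 7 + 6 + 2 + 9 + 11 + 9 + 6 + 10 + 7 + 8 + 8 + 2 + 6 + 3 + 4 + 6 + 9 + 3) / 22 = 132 / 22 = 6.0000
LCL = c̄ − 3√c̄ = 6.0000 − 3 × 2.4495 = -1.3485 → 0 (cannot be negative)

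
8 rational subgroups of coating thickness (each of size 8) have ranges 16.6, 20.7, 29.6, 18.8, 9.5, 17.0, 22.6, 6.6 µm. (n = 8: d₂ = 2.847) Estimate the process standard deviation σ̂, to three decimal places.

6.208

R̄ = (16.6 + 20.7 + 29.6 + 18.8 + 9.5 + 17.0 + 22.6 + 6.6) / 8 = 17.6750
σ̂ = R̄ / d₂ = 17.6750 / 2.847 = 6.2083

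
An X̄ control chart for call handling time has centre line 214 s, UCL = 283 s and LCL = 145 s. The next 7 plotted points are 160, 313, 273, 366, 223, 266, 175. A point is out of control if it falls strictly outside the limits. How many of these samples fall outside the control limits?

2

Compare each point to [145, 283]: sample 2 = 313 > UCL; sample 4 = 366 > UCL.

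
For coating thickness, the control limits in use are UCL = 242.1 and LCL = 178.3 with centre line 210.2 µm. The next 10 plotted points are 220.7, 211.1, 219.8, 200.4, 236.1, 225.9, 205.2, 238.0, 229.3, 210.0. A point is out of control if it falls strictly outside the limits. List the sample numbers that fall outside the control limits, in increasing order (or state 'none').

All 10 points lie within [178.3, 242.1].

none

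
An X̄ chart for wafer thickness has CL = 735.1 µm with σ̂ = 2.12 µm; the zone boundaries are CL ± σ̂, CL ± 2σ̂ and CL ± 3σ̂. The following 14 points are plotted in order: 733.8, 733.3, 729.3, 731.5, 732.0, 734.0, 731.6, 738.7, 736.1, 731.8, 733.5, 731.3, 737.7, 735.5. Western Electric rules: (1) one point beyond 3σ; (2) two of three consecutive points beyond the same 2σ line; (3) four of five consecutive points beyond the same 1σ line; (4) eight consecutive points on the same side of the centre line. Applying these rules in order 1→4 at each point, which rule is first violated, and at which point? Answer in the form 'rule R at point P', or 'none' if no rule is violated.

Zone of each point (C = within 1σ̂, B = 1σ̂–2σ̂, A = 2σ̂–3σ̂, * = beyond 3σ̂; sign = side of CL): 1:-C, 2:-C, 3:-A, 4:-B, 5:-B, 6:-C, 7:-B, 8:+B, 9:+C, 10:-B, 11:-C, 12:-B, 13:+B, 14:+C
Rule 3 (four of five consecutive points beyond the same 1σ limit) is satisfied at point 7.

rule 3 at point 7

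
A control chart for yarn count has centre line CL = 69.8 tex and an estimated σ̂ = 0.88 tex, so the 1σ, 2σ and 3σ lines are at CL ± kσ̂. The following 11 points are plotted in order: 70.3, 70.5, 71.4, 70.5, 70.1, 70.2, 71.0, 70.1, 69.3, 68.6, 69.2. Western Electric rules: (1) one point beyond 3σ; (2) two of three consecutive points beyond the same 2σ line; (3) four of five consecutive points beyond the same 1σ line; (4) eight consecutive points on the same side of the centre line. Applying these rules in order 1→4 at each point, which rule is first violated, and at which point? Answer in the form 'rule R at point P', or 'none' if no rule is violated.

rule 4 at point 8

Zone of each point (C = within 1σ̂, B = 1σ̂–2σ̂, A = 2σ̂–3σ̂, * = beyond 3σ̂; sign = side of CL): 1:+C, 2:+C, 3:+B, 4:+C, 5:+C, 6:+C, 7:+B, 8:+C, 9:-C, 10:-B, 11:-C
Rule 4 (eight consecutive points on the same side of the centre line) is satisfied at point 8.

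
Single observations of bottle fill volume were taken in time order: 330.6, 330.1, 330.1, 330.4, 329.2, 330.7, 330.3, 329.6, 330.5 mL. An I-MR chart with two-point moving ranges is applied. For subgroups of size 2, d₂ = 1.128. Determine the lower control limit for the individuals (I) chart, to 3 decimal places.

X̄ = (330.6 + 330.1 + 330.1 + 330.4 + 329.2 + 330.7 + 330.3 + 329.6 + 330.5) / 9 = 330.1667
Moving ranges: 0.5, 0.0, 0.3, 1.2, 1.5, 0.4, 0.7, 0.9; M̄R̄ = 5.5000 / 8 = 0.6875
LCL = X̄ − 3·M̄R̄/d₂ = 330.1667 − 3 × 0.6875 / 1.128 = 328.3382

328.338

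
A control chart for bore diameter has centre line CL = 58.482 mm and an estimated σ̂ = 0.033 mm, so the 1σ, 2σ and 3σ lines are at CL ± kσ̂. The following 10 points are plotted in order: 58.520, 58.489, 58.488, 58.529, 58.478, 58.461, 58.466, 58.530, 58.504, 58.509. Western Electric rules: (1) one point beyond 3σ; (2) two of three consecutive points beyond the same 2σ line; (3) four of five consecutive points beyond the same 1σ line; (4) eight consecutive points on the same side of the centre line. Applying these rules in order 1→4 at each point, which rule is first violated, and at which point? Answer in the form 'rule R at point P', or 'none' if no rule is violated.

Zone of each point (C = within 1σ̂, B = 1σ̂–2σ̂, A = 2σ̂–3σ̂, * = beyond 3σ̂; sign = side of CL): 1:+B, 2:+C, 3:+C, 4:+B, 5:-C, 6:-C, 7:-C, 8:+B, 9:+C, 10:+C
No rule fires across all 10 points.

none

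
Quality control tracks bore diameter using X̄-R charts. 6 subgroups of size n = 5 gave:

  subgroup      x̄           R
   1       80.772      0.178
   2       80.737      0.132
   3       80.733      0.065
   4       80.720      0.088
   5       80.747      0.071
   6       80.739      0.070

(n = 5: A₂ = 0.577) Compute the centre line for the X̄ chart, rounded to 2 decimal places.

X̄̄ = (80.772 + 80.737 + 80.733 + 80.720 + 80.747 + 80.739) / 6 = 484.4480 / 6 = 80.7413
CL = X̄̄ = 80.7413

80.74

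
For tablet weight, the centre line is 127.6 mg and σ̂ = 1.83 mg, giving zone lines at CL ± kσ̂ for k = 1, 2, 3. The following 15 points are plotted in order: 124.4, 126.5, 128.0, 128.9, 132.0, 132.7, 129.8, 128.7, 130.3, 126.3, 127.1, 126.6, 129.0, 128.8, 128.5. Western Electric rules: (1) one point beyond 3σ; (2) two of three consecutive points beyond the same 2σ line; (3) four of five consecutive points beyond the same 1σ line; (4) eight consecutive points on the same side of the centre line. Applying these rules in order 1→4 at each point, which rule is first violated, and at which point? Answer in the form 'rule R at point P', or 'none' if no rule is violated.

Zone of each point (C = within 1σ̂, B = 1σ̂–2σ̂, A = 2σ̂–3σ̂, * = beyond 3σ̂; sign = side of CL): 1:-B, 2:-C, 3:+C, 4:+C, 5:+A, 6:+A, 7:+B, 8:+C, 9:+B, 10:-C, 11:-C, 12:-C, 13:+C, 14:+C, 15:+C
Rule 2 (two of three consecutive points beyond the same 2σ limit) is satisfied at point 6.

rule 2 at point 6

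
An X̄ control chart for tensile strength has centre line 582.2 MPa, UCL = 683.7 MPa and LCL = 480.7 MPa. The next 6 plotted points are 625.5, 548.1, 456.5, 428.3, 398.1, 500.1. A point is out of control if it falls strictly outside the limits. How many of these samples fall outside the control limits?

3

Compare each point to [480.7, 683.7]: sample 3 = 456.5 < LCL; sample 4 = 428.3 < LCL; sample 5 = 398.1 < LCL.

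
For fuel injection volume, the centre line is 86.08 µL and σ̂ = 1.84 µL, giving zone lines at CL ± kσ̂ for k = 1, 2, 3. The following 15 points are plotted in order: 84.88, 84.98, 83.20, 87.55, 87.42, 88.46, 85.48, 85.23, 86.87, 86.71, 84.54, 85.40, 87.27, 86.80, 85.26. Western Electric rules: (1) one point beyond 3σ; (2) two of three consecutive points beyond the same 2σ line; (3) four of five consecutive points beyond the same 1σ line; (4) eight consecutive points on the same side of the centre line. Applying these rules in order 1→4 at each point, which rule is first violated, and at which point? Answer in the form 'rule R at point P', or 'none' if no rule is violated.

Zone of each point (C = within 1σ̂, B = 1σ̂–2σ̂, A = 2σ̂–3σ̂, * = beyond 3σ̂; sign = side of CL): 1:-C, 2:-C, 3:-B, 4:+C, 5:+C, 6:+B, 7:-C, 8:-C, 9:+C, 10:+C, 11:-C, 12:-C, 13:+C, 14:+C, 15:-C
No rule fires across all 15 points.

none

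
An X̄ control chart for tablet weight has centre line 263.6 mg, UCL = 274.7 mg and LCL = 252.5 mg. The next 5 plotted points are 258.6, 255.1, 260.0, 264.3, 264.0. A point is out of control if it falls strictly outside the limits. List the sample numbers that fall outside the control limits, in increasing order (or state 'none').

All 5 points lie within [252.5, 274.7].

none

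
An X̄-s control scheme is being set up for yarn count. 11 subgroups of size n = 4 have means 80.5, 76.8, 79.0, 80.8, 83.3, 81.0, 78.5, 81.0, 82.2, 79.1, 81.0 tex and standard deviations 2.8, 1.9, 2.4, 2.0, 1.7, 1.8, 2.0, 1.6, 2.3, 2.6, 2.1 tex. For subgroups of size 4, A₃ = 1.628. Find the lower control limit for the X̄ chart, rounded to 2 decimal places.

X̄̄ = (80.5 + 76.8 + 79.0 + 80.8 + 83.3 + 81.0 + 78.5 + 81.0 + 82.2 + 79.1 + 81.0) / 11 = 80.2909
s̄ = (2.8 + 1.9 + 2.4 + 2.0 + 1.7 + 1.8 + 2.0 + 1.6 + 2.3 + 2.6 + 2.1) / 11 = 2.1091
LCL = X̄̄ − A₃·s̄ = 80.2909 − 1.628 × 2.1091 = 76.8573

76.86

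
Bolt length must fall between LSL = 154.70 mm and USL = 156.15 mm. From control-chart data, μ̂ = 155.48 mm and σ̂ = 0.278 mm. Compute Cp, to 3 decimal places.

0.869

Cp = (USL − LSL) / (6σ̂) = (156.15 − 154.70) / (6 × 0.278) = 1.4500 / 1.6680 = 0.8693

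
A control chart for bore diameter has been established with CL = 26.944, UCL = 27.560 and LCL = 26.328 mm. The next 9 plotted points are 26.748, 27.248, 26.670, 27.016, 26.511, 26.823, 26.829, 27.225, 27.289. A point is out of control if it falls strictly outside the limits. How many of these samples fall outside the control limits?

All 9 points lie within [26.328, 27.560].

0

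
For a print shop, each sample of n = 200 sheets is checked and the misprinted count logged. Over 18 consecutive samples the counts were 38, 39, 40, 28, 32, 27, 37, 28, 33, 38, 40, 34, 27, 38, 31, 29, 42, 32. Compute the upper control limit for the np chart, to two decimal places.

50.00

p̄ = Σdᵢ / (k·n) = 613 / (18 × 200) = 0.17028
UCL = np̄ + 3·√(np̄(1−p̄)) = 34.0556 + 3 × √(34.0556×0.82972) = 34.0556 + 3 × 5.3157 = 50.0027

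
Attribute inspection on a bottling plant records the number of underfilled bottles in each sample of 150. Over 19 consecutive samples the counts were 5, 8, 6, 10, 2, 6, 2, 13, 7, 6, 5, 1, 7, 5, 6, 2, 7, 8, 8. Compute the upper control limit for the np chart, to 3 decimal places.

13.200

p̄ = Σdᵢ / (k·n) = 114 / (19 × 150) = 0.04000
UCL = np̄ + 3·√(np̄(1−p̄)) = 6.0000 + 3 × √(6.0000×0.96000) = 6.0000 + 3 × 2.4000 = 13.2000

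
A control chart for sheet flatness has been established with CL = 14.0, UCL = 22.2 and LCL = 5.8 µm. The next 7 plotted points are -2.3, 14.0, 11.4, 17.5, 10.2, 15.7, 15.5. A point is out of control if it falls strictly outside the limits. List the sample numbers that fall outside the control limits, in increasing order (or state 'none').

Compare each point to [5.8, 22.2]: sample 1 = -2.3 < LCL.

1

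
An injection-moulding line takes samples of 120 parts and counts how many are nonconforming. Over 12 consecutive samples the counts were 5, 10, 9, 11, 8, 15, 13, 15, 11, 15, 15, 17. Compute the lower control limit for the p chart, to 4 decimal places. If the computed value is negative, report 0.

0.0178

p̄ = Σdᵢ / (k·n) = 144 / (12 × 120) = 0.10000
LCL = p̄ − 3·√(p̄(1−p̄)/n) = 0.10000 − 3 × 0.02739 = 0.01784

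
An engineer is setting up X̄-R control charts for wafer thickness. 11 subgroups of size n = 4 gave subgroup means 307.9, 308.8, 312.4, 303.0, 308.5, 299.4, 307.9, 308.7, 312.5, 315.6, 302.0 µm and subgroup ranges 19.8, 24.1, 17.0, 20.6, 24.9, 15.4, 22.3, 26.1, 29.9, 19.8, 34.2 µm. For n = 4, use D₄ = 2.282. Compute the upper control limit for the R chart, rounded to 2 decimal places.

52.71

R̄ = (19.8 + 24.1 + 17.0 + 20.6 + 24.9 + 15.4 + 22.3 + 26.1 + 29.9 + 19.8 + 34.2) / 11 = 254.1000 / 11 = 23.1000
UCL_R = D₄·R̄ = 2.282 × 23.1000 = 52.7142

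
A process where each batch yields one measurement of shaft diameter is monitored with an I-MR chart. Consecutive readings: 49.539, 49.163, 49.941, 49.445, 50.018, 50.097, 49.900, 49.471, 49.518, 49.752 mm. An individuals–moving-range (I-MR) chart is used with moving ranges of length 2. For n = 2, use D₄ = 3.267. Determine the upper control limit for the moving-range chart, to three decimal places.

Moving ranges: 0.376, 0.778, 0.496, 0.573, 0.079, 0.197, 0.429, 0.047, 0.234; M̄R̄ = 3.2090 / 9 = 0.3566
UCL_MR = D₄·M̄R̄ = 3.267 × 0.3566 = 1.1649

1.165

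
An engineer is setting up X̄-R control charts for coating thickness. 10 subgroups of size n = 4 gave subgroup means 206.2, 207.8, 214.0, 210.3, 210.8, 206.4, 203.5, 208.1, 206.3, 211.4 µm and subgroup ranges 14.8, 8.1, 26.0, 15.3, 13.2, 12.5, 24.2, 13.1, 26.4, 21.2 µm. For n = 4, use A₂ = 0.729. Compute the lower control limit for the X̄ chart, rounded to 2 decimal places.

195.74

X̄̄ = (206.2 + 207.8 + 214.0 + 210.3 + 210.8 + 206.4 + 203.5 + 208.1 + 206.3 + 211.4) / 10 = 2084.8000 / 10 = 208.4800
R̄ = (14.8 + 8.1 + 26.0 + 15.3 + 13.2 + 12.5 + 24.2 + 13.1 + 26.4 + 21.2) / 10 = 174.8000 / 10 = 17.4800
LCL = X̄̄ − A₂·R̄ = 208.4800 − 0.729 × 17.4800 = 195.7371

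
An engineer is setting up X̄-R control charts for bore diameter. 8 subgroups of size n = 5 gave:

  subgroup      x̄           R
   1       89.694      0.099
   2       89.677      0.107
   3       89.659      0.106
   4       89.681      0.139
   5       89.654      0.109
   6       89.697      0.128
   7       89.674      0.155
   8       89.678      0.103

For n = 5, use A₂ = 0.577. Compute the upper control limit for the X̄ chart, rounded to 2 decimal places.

X̄̄ = (89.694 + 89.677 + 89.659 + 89.681 + 89.654 + 89.697 + 89.674 + 89.678) / 8 = 717.4140 / 8 = 89.6767
R̄ = (0.099 + 0.107 + 0.106 + 0.139 + 0.109 + 0.128 + 0.155 + 0.103) / 8 = 0.9460 / 8 = 0.1182
UCL = X̄̄ + A₂·R̄ = 89.6767 + 0.577 × 0.1182 = 89.7450

89.74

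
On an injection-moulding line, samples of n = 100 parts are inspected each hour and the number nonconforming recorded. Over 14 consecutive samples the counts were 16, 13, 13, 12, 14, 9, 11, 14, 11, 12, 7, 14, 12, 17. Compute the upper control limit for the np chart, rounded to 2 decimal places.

p̄ = Σdᵢ / (k·n) = 175 / (14 × 100) = 0.12500
UCL = np̄ + 3·√(np̄(1−p̄)) = 12.5000 + 3 × √(12.5000×0.87500) = 12.5000 + 3 × 3.3072 = 22.4216

22.42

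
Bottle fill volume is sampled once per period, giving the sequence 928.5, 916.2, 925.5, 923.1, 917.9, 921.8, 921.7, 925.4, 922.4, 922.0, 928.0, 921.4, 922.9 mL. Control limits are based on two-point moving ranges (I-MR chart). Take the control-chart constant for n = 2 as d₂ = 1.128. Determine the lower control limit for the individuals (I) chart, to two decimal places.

910.77

X̄ = (928.5 + 916.2 + 925.5 + 923.1 + 917.9 + 921.8 + 921.7 + 925.4 + 922.4 + 922.0 + 928.0 + 921.4 + 922.9) / 13 = 922.8308
Moving ranges: 12.3, 9.3, 2.4, 5.2, 3.9, 0.1, 3.7, 3.0, 0.4, 6.0, 6.6, 1.5; M̄R̄ = 54.4000 / 12 = 4.5333
LCL = X̄ − 3·M̄R̄/d₂ = 922.8308 − 3 × 4.5333 / 1.128 = 910.7740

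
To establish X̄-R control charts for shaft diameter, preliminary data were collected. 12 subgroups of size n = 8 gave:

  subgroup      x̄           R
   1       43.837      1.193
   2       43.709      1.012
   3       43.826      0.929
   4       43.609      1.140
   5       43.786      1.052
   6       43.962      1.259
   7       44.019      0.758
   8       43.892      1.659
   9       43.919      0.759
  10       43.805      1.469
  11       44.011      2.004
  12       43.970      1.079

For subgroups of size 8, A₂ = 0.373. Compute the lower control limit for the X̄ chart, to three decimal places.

43.417

X̄̄ = (43.837 + 43.709 + 43.826 + 43.609 + 43.786 + 43.962 + 44.019 + 43.892 + 43.919 + 43.805 + 44.011 + 43.970) / 12 = 526.3450 / 12 = 43.8621
R̄ = (1.193 + 1.012 + 0.929 + 1.140 + 1.052 + 1.259 + 0.758 + 1.659 + 0.759 + 1.469 + 2.004 + 1.079) / 12 = 14.3130 / 12 = 1.1927
LCL = X̄̄ − A₂·R̄ = 43.8621 − 0.373 × 1.1927 = 43.4172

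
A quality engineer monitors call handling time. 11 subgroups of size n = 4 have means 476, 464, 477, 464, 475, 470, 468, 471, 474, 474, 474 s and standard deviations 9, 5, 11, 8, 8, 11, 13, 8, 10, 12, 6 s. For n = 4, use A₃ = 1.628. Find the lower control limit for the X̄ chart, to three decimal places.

X̄̄ = (476 + 464 + 477 + 464 + 475 + 470 + 468 + 471 + 474 + 474 + 474) / 11 = 471.5455
s̄ = (9 + 5 + 11 + 8 + 8 + 11 + 13 + 8 + 10 + 12 + 6) / 11 = 9.1818
LCL = X̄̄ − A₃·s̄ = 471.5455 − 1.628 × 9.1818 = 456.5975

456.597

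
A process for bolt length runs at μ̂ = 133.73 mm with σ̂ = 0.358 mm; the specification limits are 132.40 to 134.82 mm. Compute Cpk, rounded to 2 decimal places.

1.01

Cpu = (USL − μ̂) / (3σ̂) = (134.82 − 133.73) / (3 × 0.358) = 1.0149; Cpl = (μ̂ − LSL) / (3σ̂) = (133.73 − 132.40) / (3 × 0.358) = 1.2384; Cpk = min(Cpu, Cpl) = 1.0149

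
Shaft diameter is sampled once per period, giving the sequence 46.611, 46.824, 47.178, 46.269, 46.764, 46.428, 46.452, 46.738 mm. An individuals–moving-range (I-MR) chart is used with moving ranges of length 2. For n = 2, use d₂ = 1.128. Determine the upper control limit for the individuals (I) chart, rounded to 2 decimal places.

X̄ = (46.611 + 46.824 + 47.178 + 46.269 + 46.764 + 46.428 + 46.452 + 46.738) / 8 = 46.6580
Moving ranges: 0.213, 0.354, 0.909, 0.495, 0.336, 0.024, 0.286; M̄R̄ = 2.6170 / 7 = 0.3739
UCL = X̄ + 3·M̄R̄/d₂ = 46.6580 + 3 × 0.3739 / 1.128 = 47.6523

47.65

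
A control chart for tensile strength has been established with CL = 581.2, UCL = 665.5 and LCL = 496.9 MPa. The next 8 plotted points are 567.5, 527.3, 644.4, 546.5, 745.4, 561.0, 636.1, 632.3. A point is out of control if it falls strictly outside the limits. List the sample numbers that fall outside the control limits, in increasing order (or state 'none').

5

Compare each point to [496.9, 665.5]: sample 5 = 745.4 > UCL.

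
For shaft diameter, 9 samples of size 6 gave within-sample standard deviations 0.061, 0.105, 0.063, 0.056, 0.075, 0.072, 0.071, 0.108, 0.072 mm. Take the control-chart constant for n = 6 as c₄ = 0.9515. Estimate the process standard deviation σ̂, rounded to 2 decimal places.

s̄ = (0.061 + 0.105 + 0.063 + 0.056 + 0.075 + 0.072 + 0.071 + 0.108 + 0.072) / 9 = 0.0759
σ̂ = s̄ / c₄ = 0.0759 / 0.9515 = 0.0798

0.08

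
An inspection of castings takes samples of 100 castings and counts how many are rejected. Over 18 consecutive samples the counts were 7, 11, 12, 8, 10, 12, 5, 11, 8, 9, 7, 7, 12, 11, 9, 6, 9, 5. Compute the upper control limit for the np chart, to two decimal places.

17.35

p̄ = Σdᵢ / (k·n) = 159 / (18 × 100) = 0.08833
UCL = np̄ + 3·√(np̄(1−p̄)) = 8.8333 + 3 × √(8.8333×0.91167) = 8.8333 + 3 × 2.8378 = 17.3467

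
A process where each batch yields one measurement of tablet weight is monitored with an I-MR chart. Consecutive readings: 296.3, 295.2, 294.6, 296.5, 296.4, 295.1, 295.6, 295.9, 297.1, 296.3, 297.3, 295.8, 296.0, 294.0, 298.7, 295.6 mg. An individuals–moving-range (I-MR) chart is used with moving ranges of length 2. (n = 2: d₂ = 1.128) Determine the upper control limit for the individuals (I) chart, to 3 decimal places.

299.624

X̄ = (296.3 + 295.2 + 294.6 + 296.5 + 296.4 + 295.1 + 295.6 + 295.9 + 297.1 + 296.3 + 297.3 + 295.8 + 296.0 + 294.0 + 298.7 + 295.6) / 16 = 296.0250
Moving ranges: 1.1, 0.6, 1.9, 0.1, 1.3, 0.5, 0.3, 1.2, 0.8, 1.0, 1.5, 0.2, 2.0, 4.7, 3.1; M̄R̄ = 20.3000 / 15 = 1.3533
UCL = X̄ + 3·M̄R̄/d₂ = 296.0250 + 3 × 1.3533 / 1.128 = 299.6243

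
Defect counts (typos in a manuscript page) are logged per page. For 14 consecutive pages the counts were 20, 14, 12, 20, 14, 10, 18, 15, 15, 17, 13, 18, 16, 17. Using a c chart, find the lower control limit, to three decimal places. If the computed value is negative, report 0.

3.778

c̄ = (20 + 14 + 12 + 20 + 14 + 10 + 18 + 15 + 15 + 17 + 13 + 18 + 16 + 17) / 14 = 219 / 14 = 15.6429
LCL = c̄ − 3√c̄ = 15.6429 − 3 × 3.9551 = 3.7775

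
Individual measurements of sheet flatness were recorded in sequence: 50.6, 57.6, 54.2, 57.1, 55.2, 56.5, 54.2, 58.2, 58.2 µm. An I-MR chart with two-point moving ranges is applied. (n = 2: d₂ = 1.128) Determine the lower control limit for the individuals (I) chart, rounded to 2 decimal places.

X̄ = (50.6 + 57.6 + 54.2 + 57.1 + 55.2 + 56.5 + 54.2 + 58.2 + 58.2) / 9 = 55.7556
Moving ranges: 7.0, 3.4, 2.9, 1.9, 1.3, 2.3, 4.0, 0.0; M̄R̄ = 22.8000 / 8 = 2.8500
LCL = X̄ − 3·M̄R̄/d₂ = 55.7556 − 3 × 2.8500 / 1.128 = 48.1758

48.18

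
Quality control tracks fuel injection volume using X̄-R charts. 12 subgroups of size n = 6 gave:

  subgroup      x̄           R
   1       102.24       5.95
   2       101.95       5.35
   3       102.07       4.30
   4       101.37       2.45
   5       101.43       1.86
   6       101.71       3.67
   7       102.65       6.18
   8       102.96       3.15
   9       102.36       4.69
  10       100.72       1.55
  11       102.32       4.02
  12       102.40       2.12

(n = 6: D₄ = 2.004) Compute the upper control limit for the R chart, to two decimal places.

7.56

R̄ = (5.95 + 5.35 + 4.30 + 2.45 + 1.86 + 3.67 + 6.18 + 3.15 + 4.69 + 1.55 + 4.02 + 2.12) / 12 = 45.2900 / 12 = 3.7742
UCL_R = D₄·R̄ = 2.004 × 3.7742 = 7.5634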